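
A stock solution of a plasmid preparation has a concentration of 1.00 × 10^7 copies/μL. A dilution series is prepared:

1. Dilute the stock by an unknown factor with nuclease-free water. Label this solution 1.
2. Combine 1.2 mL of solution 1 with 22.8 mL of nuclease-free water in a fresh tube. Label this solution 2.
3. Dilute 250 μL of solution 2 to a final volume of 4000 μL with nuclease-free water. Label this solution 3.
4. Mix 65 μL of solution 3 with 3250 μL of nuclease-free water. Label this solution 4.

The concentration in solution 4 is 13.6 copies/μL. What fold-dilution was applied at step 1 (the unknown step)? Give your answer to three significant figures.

Step 1: unknown factor x
Step 2: 1.2 mL + 22.8 mL = 24 mL total → factor 24/1.2 = 20
Step 3: 250 μL brought to 4000 μL → factor 4000/250 = 16
Step 4: 65 μL + 3250 μL = 3315 μL total → factor 3315/65 = 51
Product of known-step factors = 16320
Overall factor = 1.00 × 10^7 copies/μL / (13.6 copies/μL) = 7.3529 × 10^5
x = 7.3529 × 10^5 / 16320 = 45.1

45.1-fold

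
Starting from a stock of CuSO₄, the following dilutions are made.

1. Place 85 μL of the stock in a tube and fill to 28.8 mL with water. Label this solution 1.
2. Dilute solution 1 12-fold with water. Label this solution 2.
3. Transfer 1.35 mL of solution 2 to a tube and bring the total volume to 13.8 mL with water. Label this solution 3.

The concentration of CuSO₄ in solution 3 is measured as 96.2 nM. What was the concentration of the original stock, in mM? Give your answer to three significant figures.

Step 1: 85 μL brought to 28.8 mL → factor 28800/85 = 338.82
Step 2: 12-fold → factor 12
Step 3: 1.35 mL brought to 13.8 mL → factor 13.8/1.35 = 10.222
Overall dilution factor = 338.82 × 12 × 10.222 = 41562
Stock = 96.2 nM × 41562 = 3.998 × 10^6 nM = 4.00 mM

4.00 mM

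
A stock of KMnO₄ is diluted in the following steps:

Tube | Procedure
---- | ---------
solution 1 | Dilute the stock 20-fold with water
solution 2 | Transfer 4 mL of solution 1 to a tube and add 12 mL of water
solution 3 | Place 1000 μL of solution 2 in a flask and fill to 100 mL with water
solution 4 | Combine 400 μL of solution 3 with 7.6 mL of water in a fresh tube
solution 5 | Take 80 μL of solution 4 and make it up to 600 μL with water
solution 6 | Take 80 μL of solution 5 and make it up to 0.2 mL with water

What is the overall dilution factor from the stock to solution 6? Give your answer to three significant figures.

3.00 × 10^6

Step 1: 20-fold → factor 20
Step 2: 4 mL + 12 mL = 16 mL total → factor 16/4 = 4
Step 3: 1000 μL brought to 100 mL → factor 1 × 10^5/1000 = 100
Step 4: 400 μL + 7.6 mL = 8000 μL total → factor 8000/400 = 20
Step 5: 80 μL brought to 600 μL → factor 600/80 = 7.5
Step 6: 80 μL brought to 0.2 mL → factor 200/80 = 2.5
Overall dilution factor = 20 × 4 × 100 × 20 × 7.5 × 2.5 = 3 × 10^6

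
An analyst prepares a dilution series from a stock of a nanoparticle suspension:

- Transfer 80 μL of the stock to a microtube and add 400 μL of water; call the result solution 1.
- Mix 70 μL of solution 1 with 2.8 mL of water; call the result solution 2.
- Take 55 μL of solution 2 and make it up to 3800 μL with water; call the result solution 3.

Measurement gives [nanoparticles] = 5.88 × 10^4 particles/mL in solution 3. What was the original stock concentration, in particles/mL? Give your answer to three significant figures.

9.99 × 10^8 particles/mL

Step 1: 80 μL + 400 μL = 480 μL total → factor 480/80 = 6
Step 2: 70 μL + 2.8 mL = 2870 μL total → factor 2870/70 = 41
Step 3: 55 μL brought to 3800 μL → factor 3800/55 = 69.091
Overall dilution factor = 6 × 41 × 69.091 = 16996
Stock = 5.88 × 10^4 particles/mL × 16996 = 9.99 × 10^8 particles/mL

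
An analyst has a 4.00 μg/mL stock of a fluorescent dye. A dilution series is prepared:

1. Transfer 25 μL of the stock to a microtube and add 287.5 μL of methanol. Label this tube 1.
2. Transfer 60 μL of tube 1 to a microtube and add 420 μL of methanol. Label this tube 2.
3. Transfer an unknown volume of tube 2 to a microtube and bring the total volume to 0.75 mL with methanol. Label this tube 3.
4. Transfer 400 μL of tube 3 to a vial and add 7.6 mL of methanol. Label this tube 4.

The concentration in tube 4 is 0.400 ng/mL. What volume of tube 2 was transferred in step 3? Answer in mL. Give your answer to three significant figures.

Step 1: 25 μL + 287.5 μL = 312.5 μL total → factor 312.5/25 = 12.5
Step 2: 60 μL + 420 μL = 480 μL total → factor 480/60 = 8
Step 3: v brought to 0.75 mL → factor = 0.75 mL/v
Step 4: 400 μL + 7.6 mL = 8000 μL total → factor 8000/400 = 20
Product of known-step factors = 2000
Overall factor = 4.00 μg/mL / (0.400 ng/mL) = 10000
Step-3 factor = 10000 / 2000 = 5
v = 0.75 mL / 5 = 0.150 mL

0.150 mL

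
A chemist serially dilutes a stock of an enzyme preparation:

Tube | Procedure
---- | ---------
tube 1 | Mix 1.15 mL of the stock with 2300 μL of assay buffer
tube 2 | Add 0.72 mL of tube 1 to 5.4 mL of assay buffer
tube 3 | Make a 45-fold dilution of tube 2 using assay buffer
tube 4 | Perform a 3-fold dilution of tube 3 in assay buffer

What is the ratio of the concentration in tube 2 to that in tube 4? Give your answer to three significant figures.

Step 1: 1.15 mL + 2300 μL = 3.45 mL total → factor 3.45/1.15 = 3
Step 2: 0.72 mL + 5.4 mL = 6.12 mL total → factor 6.12/0.72 = 8.5
Step 3: 45-fold → factor 45
Step 4: 3-fold → factor 3
Dilution factor to tube 2 = 25.5; to tube 4 = 3442.5
[tube 2]/[tube 4] = (factor to tube 4)/(factor to tube 2) = 3442.5/25.5 = 135

135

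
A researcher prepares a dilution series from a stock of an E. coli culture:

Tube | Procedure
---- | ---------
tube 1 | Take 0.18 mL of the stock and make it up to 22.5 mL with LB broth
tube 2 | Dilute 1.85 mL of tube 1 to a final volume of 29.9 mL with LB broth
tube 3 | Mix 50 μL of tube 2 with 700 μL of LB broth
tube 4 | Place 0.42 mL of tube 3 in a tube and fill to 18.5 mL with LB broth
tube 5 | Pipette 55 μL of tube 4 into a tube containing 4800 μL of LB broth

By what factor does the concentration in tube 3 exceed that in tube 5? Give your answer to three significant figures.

3.89 × 10^3

Step 1: 0.18 mL brought to 22.5 mL → factor 22.5/0.18 = 125
Step 2: 1.85 mL brought to 29.9 mL → factor 29.9/1.85 = 16.162
Step 3: 50 μL + 700 μL = 750 μL total → factor 750/50 = 15
Step 4: 0.42 mL brought to 18.5 mL → factor 18.5/0.42 = 44.048
Step 5: 55 μL + 4800 μL = 4855 μL total → factor 4855/55 = 88.273
Dilution factor to tube 3 = 30304; to tube 5 = 1.1783 × 10^8
[tube 3]/[tube 5] = (factor to tube 5)/(factor to tube 3) = 1.1783 × 10^8/30304 = 3.89 × 10^3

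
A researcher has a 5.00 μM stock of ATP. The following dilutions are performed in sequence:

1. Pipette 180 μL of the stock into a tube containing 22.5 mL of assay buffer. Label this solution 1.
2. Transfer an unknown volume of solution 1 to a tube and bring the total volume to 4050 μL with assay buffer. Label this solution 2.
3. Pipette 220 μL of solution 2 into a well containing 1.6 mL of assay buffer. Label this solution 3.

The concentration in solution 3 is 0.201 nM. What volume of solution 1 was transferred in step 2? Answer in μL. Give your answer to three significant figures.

Step 1: 180 μL + 22.5 mL = 22680 μL total → factor 22680/180 = 126
Step 2: v brought to 4050 μL → factor = 4050 μL/v
Step 3: 220 μL + 1.6 mL = 1820 μL total → factor 1820/220 = 8.2727
Product of known-step factors = 1042.4
Overall factor = 5.00 μM / (0.201 nM) = 24876
Step-2 factor = 24876 / 1042.4 = 23.865
v = 4050 μL / 23.865 = 170 μL

170 μL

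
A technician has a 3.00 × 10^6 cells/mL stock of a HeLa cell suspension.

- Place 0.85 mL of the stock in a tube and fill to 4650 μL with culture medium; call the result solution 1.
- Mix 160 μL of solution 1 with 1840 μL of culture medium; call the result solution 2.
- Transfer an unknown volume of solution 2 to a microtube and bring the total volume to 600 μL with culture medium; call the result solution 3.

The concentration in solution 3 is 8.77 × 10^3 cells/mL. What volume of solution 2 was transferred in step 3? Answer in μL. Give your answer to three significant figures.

Step 1: 0.85 mL brought to 4650 μL → factor 4.65/0.85 = 5.4706
Step 2: 160 μL + 1840 μL = 2000 μL total → factor 2000/160 = 12.5
Step 3: v brought to 600 μL → factor = 600 μL/v
Product of known-step factors = 68.382
Overall factor = 3.00 × 10^6 cells/mL / (8.77 × 10^3 cells/mL) = 342.08
Step-3 factor = 342.08 / 68.382 = 5.0024
v = 600 μL / 5.0024 = 120 μL

120 μL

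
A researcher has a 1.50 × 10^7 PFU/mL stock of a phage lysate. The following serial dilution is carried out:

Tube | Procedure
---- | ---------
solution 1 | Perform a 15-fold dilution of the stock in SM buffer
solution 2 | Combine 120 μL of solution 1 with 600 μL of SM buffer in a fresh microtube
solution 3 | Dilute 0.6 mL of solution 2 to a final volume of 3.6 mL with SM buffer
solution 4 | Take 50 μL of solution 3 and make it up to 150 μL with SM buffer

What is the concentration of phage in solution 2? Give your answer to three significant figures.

Step 1: 15-fold → factor 15
Step 2: 120 μL + 600 μL = 720 μL total → factor 720/120 = 6
Dilution factor through solution 2 = 15 × 6 = 90
[solution 2] = 1.50 × 10^7 PFU/mL / 90 = 1.67 × 10^5 PFU/mL

1.67 × 10^5 PFU/mL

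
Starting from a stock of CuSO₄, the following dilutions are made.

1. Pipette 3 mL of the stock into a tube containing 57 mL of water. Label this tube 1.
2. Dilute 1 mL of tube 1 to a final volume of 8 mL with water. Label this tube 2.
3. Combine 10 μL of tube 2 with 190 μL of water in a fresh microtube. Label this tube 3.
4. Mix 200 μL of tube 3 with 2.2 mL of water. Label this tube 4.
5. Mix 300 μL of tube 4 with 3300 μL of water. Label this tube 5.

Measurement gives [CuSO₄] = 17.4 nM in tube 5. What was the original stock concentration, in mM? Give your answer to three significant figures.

Step 1: 3 mL + 57 mL = 60 mL total → factor 60/3 = 20
Step 2: 1 mL brought to 8 mL → factor 8/1 = 8
Step 3: 10 μL + 190 μL = 200 μL total → factor 200/10 = 20
Step 4: 200 μL + 2.2 mL = 2400 μL total → factor 2400/200 = 12
Step 5: 300 μL + 3300 μL = 3600 μL total → factor 3600/300 = 12
Overall dilution factor = 20 × 8 × 20 × 12 × 12 = 4.608 × 10^5
Stock = 17.4 nM × 4.608 × 10^5 = 8.018 × 10^6 nM = 8.02 mM

8.02 mM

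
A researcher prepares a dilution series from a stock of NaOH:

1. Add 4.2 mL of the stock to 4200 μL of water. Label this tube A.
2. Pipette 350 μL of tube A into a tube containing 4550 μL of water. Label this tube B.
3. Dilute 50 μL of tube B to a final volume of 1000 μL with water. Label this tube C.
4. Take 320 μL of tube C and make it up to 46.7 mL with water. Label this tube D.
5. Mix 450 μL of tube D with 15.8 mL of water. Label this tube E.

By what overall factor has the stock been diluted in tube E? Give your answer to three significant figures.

2.95 × 10^6

Step 1: 4.2 mL + 4200 μL = 8.4 mL total → factor 8.4/4.2 = 2
Step 2: 350 μL + 4550 μL = 4900 μL total → factor 4900/350 = 14
Step 3: 50 μL brought to 1000 μL → factor 1000/50 = 20
Step 4: 320 μL brought to 46.7 mL → factor 46700/320 = 145.94
Step 5: 450 μL + 15.8 mL = 16250 μL total → factor 16250/450 = 36.111
Overall dilution factor = 2 × 14 × 20 × 145.94 × 36.111 = 2.9512 × 10^6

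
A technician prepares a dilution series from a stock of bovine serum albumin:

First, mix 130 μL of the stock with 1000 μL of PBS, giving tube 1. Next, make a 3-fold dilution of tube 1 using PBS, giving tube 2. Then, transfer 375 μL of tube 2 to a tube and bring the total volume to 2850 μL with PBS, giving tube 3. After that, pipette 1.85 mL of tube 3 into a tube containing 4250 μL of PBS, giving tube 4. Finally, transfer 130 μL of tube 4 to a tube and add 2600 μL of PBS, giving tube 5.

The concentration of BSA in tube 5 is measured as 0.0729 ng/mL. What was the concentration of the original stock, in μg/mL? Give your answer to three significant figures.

Step 1: 130 μL + 1000 μL = 1130 μL total → factor 1130/130 = 8.6923
Step 2: 3-fold → factor 3
Step 3: 375 μL brought to 2850 μL → factor 2850/375 = 7.6
Step 4: 1.85 mL + 4250 μL = 6.1 mL total → factor 6.1/1.85 = 3.2973
Step 5: 130 μL + 2600 μL = 2730 μL total → factor 2730/130 = 21
Overall dilution factor = 8.6923 × 3 × 7.6 × 3.2973 × 21 = 13723
Stock = 0.0729 ng/mL × 13723 = 1000 ng/mL = 1.00 μg/mL

1.00 μg/mL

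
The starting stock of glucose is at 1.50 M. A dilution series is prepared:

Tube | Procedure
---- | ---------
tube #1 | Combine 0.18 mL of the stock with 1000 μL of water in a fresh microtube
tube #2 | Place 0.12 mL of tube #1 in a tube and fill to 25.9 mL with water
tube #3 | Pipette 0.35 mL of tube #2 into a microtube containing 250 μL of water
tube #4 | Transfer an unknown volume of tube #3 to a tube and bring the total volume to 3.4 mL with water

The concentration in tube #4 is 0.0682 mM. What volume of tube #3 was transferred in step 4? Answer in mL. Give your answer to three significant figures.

0.375 mL

Step 1: 0.18 mL + 1000 μL = 1.18 mL total → factor 1.18/0.18 = 6.5556
Step 2: 0.12 mL brought to 25.9 mL → factor 25.9/0.12 = 215.83
Step 3: 0.35 mL + 250 μL = 0.6 mL total → factor 0.6/0.35 = 1.7143
Step 4: v brought to 3.4 mL → factor = 3.4 mL/v
Product of known-step factors = 2425.6
Overall factor = 1.50 M / (0.0682 mM) = 21994
Step-4 factor = 21994 / 2425.6 = 9.0677
v = 3.4 mL / 9.0677 = 0.375 mL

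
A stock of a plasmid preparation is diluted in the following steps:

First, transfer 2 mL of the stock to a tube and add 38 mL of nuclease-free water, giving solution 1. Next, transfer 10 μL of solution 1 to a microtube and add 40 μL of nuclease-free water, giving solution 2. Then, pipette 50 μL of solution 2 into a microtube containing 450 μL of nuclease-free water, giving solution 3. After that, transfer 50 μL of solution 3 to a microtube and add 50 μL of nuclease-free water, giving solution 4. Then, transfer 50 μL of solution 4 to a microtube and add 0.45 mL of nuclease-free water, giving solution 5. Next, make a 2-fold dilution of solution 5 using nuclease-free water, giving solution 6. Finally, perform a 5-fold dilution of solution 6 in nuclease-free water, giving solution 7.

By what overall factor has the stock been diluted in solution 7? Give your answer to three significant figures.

Step 1: 2 mL + 38 mL = 40 mL total → factor 40/2 = 20
Step 2: 10 μL + 40 μL = 50 μL total → factor 50/10 = 5
Step 3: 50 μL + 450 μL = 500 μL total → factor 500/50 = 10
Step 4: 50 μL + 50 μL = 100 μL total → factor 100/50 = 2
Step 5: 50 μL + 0.45 mL = 500 μL total → factor 500/50 = 10
Step 6: 2-fold → factor 2
Step 7: 5-fold → factor 5
Overall dilution factor = 20 × 5 × 10 × 2 × 10 × 2 × 5 = 2 × 10^5

2.00 × 10^5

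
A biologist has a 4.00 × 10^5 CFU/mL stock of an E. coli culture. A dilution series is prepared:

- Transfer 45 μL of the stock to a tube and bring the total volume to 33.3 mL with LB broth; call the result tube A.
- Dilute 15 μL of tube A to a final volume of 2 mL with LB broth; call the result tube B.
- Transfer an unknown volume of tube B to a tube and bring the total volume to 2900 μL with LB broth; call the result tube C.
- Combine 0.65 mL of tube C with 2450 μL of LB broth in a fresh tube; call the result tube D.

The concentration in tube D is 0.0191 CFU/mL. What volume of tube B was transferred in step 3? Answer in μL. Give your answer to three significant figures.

Step 1: 45 μL brought to 33.3 mL → factor 33300/45 = 740
Step 2: 15 μL brought to 2 mL → factor 2000/15 = 133.33
Step 3: v brought to 2900 μL → factor = 2900 μL/v
Step 4: 0.65 mL + 2450 μL = 3.1 mL total → factor 3.1/0.65 = 4.7692
Product of known-step factors = 4.7056 × 10^5
Overall factor = 4.00 × 10^5 CFU/mL / (0.0191 CFU/mL) = 2.0942 × 10^7
Step-3 factor = 2.0942 × 10^7 / 4.7056 × 10^5 = 44.505
v = 2900 μL / 44.505 = 65.2 μL

65.2 μL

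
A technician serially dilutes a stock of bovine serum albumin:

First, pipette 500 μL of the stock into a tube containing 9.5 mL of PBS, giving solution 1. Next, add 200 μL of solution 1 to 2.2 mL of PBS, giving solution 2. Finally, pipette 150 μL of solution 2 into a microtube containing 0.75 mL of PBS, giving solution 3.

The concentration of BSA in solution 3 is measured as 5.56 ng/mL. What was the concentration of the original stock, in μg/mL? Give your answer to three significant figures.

Step 1: 500 μL + 9.5 mL = 10000 μL total → factor 10000/500 = 20
Step 2: 200 μL + 2.2 mL = 2400 μL total → factor 2400/200 = 12
Step 3: 150 μL + 0.75 mL = 900 μL total → factor 900/150 = 6
Overall dilution factor = 20 × 12 × 6 = 1440
Stock = 5.56 ng/mL × 1440 = 8006 ng/mL = 8.01 μg/mL

8.01 μg/mL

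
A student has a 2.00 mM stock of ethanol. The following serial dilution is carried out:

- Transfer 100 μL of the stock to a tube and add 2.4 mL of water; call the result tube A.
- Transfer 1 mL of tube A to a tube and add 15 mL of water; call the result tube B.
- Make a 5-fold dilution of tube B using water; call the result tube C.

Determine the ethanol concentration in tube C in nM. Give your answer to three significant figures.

Step 1: 100 μL + 2.4 mL = 2500 μL total → factor 2500/100 = 25
Step 2: 1 mL + 15 mL = 16 mL total → factor 16/1 = 16
Step 3: 5-fold → factor 5
Overall dilution factor = 25 × 16 × 5 = 2000
Final = 2.00 mM / 2000 = 0.001000 mM = 1.00 × 10^3 nM

1.00 × 10^3 nM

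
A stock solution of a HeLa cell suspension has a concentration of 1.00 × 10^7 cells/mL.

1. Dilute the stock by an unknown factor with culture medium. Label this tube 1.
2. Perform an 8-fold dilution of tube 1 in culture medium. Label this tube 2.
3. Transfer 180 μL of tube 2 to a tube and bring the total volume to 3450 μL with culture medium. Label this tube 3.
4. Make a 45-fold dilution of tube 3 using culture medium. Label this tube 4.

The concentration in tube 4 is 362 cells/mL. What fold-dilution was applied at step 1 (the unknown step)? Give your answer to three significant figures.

4.00-fold

Step 1: unknown factor x
Step 2: 8-fold → factor 8
Step 3: 180 μL brought to 3450 μL → factor 3450/180 = 19.167
Step 4: 45-fold → factor 45
Product of known-step factors = 6900
Overall factor = 1.00 × 10^7 cells/mL / (362 cells/mL) = 27624
x = 27624 / 6900 = 4.00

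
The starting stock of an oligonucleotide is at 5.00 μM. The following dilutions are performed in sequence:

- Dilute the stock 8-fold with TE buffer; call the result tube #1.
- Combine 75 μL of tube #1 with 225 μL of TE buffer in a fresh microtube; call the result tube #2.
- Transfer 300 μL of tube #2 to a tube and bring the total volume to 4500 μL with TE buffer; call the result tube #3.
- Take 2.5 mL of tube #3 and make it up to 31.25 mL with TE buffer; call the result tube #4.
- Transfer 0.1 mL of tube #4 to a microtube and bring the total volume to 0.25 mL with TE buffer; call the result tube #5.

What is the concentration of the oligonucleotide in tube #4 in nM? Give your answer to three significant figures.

Step 1: 8-fold → factor 8
Step 2: 75 μL + 225 μL = 300 μL total → factor 300/75 = 4
Step 3: 300 μL brought to 4500 μL → factor 4500/300 = 15
Step 4: 2.5 mL brought to 31.25 mL → factor 31.25/2.5 = 12.5
Dilution factor through tube #4 = 8 × 4 × 15 × 12.5 = 6000
[tube #4] = 5.00 μM / 6000 = 0.0008333 μM = 0.833 nM

0.833 nM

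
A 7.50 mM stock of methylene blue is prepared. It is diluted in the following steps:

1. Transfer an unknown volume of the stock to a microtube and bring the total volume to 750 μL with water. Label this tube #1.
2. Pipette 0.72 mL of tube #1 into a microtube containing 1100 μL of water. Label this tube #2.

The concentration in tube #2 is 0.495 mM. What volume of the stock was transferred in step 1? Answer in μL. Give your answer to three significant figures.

125 μL

Step 1: v brought to 750 μL → factor = 750 μL/v
Step 2: 0.72 mL + 1100 μL = 1.82 mL total → factor 1.82/0.72 = 2.5278
Product of known-step factors = 2.5278
Overall factor = 7.50 mM / (0.495 mM) = 15.152
Step-1 factor = 15.152 / 2.5278 = 5.994
v = 750 μL / 5.994 = 125 μL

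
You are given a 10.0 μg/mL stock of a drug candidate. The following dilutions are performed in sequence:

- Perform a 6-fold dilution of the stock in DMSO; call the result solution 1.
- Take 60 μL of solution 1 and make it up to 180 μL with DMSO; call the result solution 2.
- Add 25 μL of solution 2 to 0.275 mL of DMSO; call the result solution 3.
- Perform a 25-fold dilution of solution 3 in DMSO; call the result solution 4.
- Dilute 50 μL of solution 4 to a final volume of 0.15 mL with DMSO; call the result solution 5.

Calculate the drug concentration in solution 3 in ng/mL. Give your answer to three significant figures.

Step 1: 6-fold → factor 6
Step 2: 60 μL brought to 180 μL → factor 180/60 = 3
Step 3: 25 μL + 0.275 mL = 300 μL total → factor 300/25 = 12
Dilution factor through solution 3 = 6 × 3 × 12 = 216
[solution 3] = 10.0 μg/mL / 216 = 0.04630 μg/mL = 46.3 ng/mL

46.3 ng/mL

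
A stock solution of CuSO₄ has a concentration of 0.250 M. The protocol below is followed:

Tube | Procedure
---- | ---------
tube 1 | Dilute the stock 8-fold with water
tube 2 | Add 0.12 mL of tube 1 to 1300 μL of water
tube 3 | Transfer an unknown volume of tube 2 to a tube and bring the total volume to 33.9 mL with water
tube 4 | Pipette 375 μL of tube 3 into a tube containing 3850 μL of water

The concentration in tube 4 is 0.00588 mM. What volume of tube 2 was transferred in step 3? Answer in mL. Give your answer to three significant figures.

0.850 mL

Step 1: 8-fold → factor 8
Step 2: 0.12 mL + 1300 μL = 1.42 mL total → factor 1.42/0.12 = 11.833
Step 3: v brought to 33.9 mL → factor = 33.9 mL/v
Step 4: 375 μL + 3850 μL = 4225 μL total → factor 4225/375 = 11.267
Product of known-step factors = 1066.6
Overall factor = 0.250 M / (0.00588 mM) = 42517
Step-3 factor = 42517 / 1066.6 = 39.863
v = 33.9 mL / 39.863 = 0.850 mL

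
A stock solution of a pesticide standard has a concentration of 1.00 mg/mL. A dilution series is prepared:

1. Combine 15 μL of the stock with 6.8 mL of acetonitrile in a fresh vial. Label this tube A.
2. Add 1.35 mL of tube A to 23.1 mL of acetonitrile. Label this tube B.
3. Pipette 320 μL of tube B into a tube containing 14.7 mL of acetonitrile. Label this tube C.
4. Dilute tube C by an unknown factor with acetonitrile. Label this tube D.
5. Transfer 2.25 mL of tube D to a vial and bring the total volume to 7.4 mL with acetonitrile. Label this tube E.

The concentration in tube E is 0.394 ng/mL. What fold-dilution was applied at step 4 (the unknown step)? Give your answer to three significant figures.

2.00-fold

Step 1: 15 μL + 6.8 mL = 6815 μL total → factor 6815/15 = 454.33
Step 2: 1.35 mL + 23.1 mL = 24.45 mL total → factor 24.45/1.35 = 18.111
Step 3: 320 μL + 14.7 mL = 15020 μL total → factor 15020/320 = 46.938
Step 4: unknown factor x
Step 5: 2.25 mL brought to 7.4 mL → factor 7.4/2.25 = 3.2889
Product of known-step factors = 1.2702 × 10^6
Overall factor = 1.00 mg/mL / (0.394 ng/mL) = 2.5381 × 10^6
x = 2.5381 × 10^6 / 1.2702 × 10^6 = 2.00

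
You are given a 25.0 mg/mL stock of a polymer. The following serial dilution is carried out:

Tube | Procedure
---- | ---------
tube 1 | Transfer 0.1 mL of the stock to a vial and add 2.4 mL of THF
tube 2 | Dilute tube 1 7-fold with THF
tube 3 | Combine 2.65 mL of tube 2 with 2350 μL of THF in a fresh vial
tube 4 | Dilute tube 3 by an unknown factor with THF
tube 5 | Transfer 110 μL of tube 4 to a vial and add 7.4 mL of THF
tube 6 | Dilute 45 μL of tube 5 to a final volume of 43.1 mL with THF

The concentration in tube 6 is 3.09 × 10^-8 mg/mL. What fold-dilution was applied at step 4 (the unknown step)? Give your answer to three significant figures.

Step 1: 0.1 mL + 2.4 mL = 2.5 mL total → factor 2.5/0.1 = 25
Step 2: 7-fold → factor 7
Step 3: 2.65 mL + 2350 μL = 5 mL total → factor 5/2.65 = 1.8868
Step 4: unknown factor x
Step 5: 110 μL + 7.4 mL = 7510 μL total → factor 7510/110 = 68.273
Step 6: 45 μL brought to 43.1 mL → factor 43100/45 = 957.78
Product of known-step factors = 2.1591 × 10^7
Overall factor = 25.0 mg/mL / (3.09 × 10^-8 mg/mL) = 8.0906 × 10^8
x = 8.0906 × 10^8 / 2.1591 × 10^7 = 37.5

37.5-fold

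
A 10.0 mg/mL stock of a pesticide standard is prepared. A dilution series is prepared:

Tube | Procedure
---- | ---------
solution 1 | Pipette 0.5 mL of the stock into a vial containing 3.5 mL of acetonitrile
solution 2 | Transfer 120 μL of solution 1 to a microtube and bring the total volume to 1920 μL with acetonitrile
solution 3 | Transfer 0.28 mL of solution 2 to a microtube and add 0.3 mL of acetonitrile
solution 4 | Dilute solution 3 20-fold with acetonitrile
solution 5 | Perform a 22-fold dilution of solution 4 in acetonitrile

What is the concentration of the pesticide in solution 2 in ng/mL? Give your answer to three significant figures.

Step 1: 0.5 mL + 3.5 mL = 4 mL total → factor 4/0.5 = 8
Step 2: 120 μL brought to 1920 μL → factor 1920/120 = 16
Dilution factor through solution 2 = 8 × 16 = 128
[solution 2] = 10.0 mg/mL / 128 = 0.07812 mg/mL = 7.81 × 10^4 ng/mL

7.81 × 10^4 ng/mL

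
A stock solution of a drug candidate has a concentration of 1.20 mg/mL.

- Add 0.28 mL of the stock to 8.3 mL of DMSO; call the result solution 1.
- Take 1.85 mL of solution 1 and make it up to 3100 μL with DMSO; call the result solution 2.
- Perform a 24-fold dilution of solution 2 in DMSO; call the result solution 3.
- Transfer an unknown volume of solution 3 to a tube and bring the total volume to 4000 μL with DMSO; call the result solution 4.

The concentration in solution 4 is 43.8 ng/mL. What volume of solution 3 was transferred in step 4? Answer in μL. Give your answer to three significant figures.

Step 1: 0.28 mL + 8.3 mL = 8.58 mL total → factor 8.58/0.28 = 30.643
Step 2: 1.85 mL brought to 3100 μL → factor 3.1/1.85 = 1.6757
Step 3: 24-fold → factor 24
Step 4: v brought to 4000 μL → factor = 4000 μL/v
Product of known-step factors = 1232.3
Overall factor = 1.20 mg/mL / (43.8 ng/mL) = 27397
Step-4 factor = 27397 / 1232.3 = 22.232
v = 4000 μL / 22.232 = 180 μL

180 μL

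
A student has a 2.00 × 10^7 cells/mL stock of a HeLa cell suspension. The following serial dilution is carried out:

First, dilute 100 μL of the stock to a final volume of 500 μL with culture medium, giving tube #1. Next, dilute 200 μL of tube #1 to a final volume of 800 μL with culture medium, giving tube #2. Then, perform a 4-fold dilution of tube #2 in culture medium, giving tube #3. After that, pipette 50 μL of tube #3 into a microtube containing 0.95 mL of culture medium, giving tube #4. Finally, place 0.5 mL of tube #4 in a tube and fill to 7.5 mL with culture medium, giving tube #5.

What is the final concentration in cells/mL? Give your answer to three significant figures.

Step 1: 100 μL brought to 500 μL → factor 500/100 = 5
Step 2: 200 μL brought to 800 μL → factor 800/200 = 4
Step 3: 4-fold → factor 4
Step 4: 50 μL + 0.95 mL = 1000 μL total → factor 1000/50 = 20
Step 5: 0.5 mL brought to 7.5 mL → factor 7.5/0.5 = 15
Overall dilution factor = 5 × 4 × 4 × 20 × 15 = 24000
Final = 2.00 × 10^7 cells/mL / 24000 = 833 cells/mL

833 cells/mL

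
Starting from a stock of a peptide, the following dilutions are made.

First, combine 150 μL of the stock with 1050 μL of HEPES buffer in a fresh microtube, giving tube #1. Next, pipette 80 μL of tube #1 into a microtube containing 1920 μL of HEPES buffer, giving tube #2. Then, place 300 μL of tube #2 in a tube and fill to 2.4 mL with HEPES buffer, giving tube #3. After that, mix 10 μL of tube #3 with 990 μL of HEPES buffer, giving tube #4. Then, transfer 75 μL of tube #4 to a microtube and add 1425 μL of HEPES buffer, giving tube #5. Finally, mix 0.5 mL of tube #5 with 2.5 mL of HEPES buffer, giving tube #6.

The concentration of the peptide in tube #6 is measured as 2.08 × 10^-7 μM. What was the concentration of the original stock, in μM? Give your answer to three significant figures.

Step 1: 150 μL + 1050 μL = 1200 μL total → factor 1200/150 = 8
Step 2: 80 μL + 1920 μL = 2000 μL total → factor 2000/80 = 25
Step 3: 300 μL brought to 2.4 mL → factor 2400/300 = 8
Step 4: 10 μL + 990 μL = 1000 μL total → factor 1000/10 = 100
Step 5: 75 μL + 1425 μL = 1500 μL total → factor 1500/75 = 20
Step 6: 0.5 mL + 2.5 mL = 3 mL total → factor 3/0.5 = 6
Overall dilution factor = 8 × 25 × 8 × 100 × 20 × 6 = 1.92 × 10^7
Stock = 2.08 × 10^-7 μM × 1.92 × 10^7 = 3.99 μM

3.99 μM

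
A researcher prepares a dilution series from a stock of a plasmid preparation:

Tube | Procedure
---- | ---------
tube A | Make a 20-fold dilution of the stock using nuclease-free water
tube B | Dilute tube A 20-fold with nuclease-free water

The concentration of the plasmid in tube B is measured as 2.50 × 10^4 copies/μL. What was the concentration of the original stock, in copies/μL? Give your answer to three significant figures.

Step 1: 20-fold → factor 20
Step 2: 20-fold → factor 20
Overall dilution factor = 20 × 20 = 400
Stock = 2.50 × 10^4 copies/μL × 400 = 1.00 × 10^7 copies/μL

1.00 × 10^7 copies/μL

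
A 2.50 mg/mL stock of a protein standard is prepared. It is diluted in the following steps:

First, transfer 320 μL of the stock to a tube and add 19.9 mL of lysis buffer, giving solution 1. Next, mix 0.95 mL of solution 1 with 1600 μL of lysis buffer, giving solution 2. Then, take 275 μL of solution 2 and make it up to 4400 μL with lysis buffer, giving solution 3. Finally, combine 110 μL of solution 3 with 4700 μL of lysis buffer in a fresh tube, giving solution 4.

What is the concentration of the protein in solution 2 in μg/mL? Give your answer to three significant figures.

14.7 μg/mL

Step 1: 320 μL + 19.9 mL = 20220 μL total → factor 20220/320 = 63.188
Step 2: 0.95 mL + 1600 μL = 2.55 mL total → factor 2.55/0.95 = 2.6842
Dilution factor through solution 2 = 63.188 × 2.6842 = 169.61
[solution 2] = 2.50 mg/mL / 169.61 = 0.01474 mg/mL = 14.7 μg/mL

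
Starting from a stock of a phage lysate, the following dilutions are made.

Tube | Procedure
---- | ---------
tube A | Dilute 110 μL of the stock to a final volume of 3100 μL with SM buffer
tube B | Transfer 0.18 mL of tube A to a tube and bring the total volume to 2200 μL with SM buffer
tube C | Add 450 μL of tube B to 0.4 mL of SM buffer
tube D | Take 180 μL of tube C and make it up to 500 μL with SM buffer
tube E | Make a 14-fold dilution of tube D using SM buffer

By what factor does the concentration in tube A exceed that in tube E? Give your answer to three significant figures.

Step 1: 110 μL brought to 3100 μL → factor 3100/110 = 28.182
Step 2: 0.18 mL brought to 2200 μL → factor 2.2/0.18 = 12.222
Step 3: 450 μL + 0.4 mL = 850 μL total → factor 850/450 = 1.8889
Step 4: 180 μL brought to 500 μL → factor 500/180 = 2.7778
Step 5: 14-fold → factor 14
Dilution factor to tube A = 28.182; to tube E = 25302
[tube A]/[tube E] = (factor to tube E)/(factor to tube A) = 25302/28.182 = 898

898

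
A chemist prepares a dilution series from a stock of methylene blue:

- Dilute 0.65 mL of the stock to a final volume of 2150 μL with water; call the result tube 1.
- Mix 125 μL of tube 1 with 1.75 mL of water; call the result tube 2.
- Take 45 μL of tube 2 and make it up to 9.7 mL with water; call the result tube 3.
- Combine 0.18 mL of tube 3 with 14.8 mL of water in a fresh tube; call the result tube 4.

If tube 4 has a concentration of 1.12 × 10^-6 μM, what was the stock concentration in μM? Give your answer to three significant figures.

0.997 μM

Step 1: 0.65 mL brought to 2150 μL → factor 2.15/0.65 = 3.3077
Step 2: 125 μL + 1.75 mL = 1875 μL total → factor 1875/125 = 15
Step 3: 45 μL brought to 9.7 mL → factor 9700/45 = 215.56
Step 4: 0.18 mL + 14.8 mL = 14.98 mL total → factor 14.98/0.18 = 83.222
Overall dilution factor = 3.3077 × 15 × 215.56 × 83.222 = 8.9005 × 10^5
Stock = 1.12 × 10^-6 μM × 8.9005 × 10^5 = 0.997 μM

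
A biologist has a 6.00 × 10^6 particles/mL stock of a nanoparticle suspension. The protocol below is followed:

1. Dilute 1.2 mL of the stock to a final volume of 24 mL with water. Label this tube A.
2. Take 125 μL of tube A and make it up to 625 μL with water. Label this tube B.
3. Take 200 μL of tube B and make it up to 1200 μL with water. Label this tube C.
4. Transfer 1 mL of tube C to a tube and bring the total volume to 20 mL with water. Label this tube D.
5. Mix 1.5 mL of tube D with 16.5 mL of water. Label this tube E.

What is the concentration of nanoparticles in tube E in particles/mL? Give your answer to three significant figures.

41.7 particles/mL

Step 1: 1.2 mL brought to 24 mL → factor 24/1.2 = 20
Step 2: 125 μL brought to 625 μL → factor 625/125 = 5
Step 3: 200 μL brought to 1200 μL → factor 1200/200 = 6
Step 4: 1 mL brought to 20 mL → factor 20/1 = 20
Step 5: 1.5 mL + 16.5 mL = 18 mL total → factor 18/1.5 = 12
Overall dilution factor = 20 × 5 × 6 × 20 × 12 = 1.44 × 10^5
Final = 6.00 × 10^6 particles/mL / 1.44 × 10^5 = 41.7 particles/mL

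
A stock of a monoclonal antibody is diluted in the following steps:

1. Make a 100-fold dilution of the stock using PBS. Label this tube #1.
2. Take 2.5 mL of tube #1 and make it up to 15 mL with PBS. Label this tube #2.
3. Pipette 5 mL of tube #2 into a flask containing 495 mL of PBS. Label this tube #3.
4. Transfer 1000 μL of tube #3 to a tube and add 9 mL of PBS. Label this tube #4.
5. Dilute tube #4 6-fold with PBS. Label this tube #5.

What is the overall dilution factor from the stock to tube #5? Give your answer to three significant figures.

Step 1: 100-fold → factor 100
Step 2: 2.5 mL brought to 15 mL → factor 15/2.5 = 6
Step 3: 5 mL + 495 mL = 500 mL total → factor 500/5 = 100
Step 4: 1000 μL + 9 mL = 10000 μL total → factor 10000/1000 = 10
Step 5: 6-fold → factor 6
Overall dilution factor = 100 × 6 × 100 × 10 × 6 = 3.6 × 10^6

3.60 × 10^6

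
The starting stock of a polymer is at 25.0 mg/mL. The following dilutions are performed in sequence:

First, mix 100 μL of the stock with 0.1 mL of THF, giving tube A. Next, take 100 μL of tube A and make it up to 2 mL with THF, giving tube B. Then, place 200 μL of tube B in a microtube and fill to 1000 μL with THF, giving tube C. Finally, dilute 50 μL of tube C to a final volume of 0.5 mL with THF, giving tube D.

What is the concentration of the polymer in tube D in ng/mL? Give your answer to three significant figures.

1.25 × 10^4 ng/mL

Step 1: 100 μL + 0.1 mL = 200 μL total → factor 200/100 = 2
Step 2: 100 μL brought to 2 mL → factor 2000/100 = 20
Step 3: 200 μL brought to 1000 μL → factor 1000/200 = 5
Step 4: 50 μL brought to 0.5 mL → factor 500/50 = 10
Overall dilution factor = 2 × 20 × 5 × 10 = 2000
Final = 25.0 mg/mL / 2000 = 0.01250 mg/mL = 1.25 × 10^4 ng/mL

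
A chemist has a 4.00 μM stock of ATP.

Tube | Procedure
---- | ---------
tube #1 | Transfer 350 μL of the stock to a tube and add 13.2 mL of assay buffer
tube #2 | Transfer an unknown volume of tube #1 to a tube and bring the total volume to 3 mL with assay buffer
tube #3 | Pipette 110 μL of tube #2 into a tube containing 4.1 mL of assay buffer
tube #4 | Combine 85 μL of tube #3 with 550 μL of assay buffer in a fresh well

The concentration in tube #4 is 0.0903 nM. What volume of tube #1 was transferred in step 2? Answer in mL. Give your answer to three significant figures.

Step 1: 350 μL + 13.2 mL = 13550 μL total → factor 13550/350 = 38.714
Step 2: v brought to 3 mL → factor = 3 mL/v
Step 3: 110 μL + 4.1 mL = 4210 μL total → factor 4210/110 = 38.273
Step 4: 85 μL + 550 μL = 635 μL total → factor 635/85 = 7.4706
Product of known-step factors = 11069
Overall factor = 4.00 μM / (0.0903 nM) = 44297
Step-2 factor = 44297 / 11069 = 4.0018
v = 3 mL / 4.0018 = 0.750 mL

0.750 mL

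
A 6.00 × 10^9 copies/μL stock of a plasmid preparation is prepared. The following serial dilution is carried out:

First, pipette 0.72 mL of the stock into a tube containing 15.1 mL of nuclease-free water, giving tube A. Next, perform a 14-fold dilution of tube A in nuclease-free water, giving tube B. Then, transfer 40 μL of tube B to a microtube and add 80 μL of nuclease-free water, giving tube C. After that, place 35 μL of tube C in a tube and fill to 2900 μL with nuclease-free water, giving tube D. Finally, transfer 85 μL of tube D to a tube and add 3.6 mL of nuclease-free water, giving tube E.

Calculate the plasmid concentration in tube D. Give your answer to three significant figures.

7.85 × 10^4 copies/μL

Step 1: 0.72 mL + 15.1 mL = 15.82 mL total → factor 15.82/0.72 = 21.972
Step 2: 14-fold → factor 14
Step 3: 40 μL + 80 μL = 120 μL total → factor 120/40 = 3
Step 4: 35 μL brought to 2900 μL → factor 2900/35 = 82.857
Dilution factor through tube D = 21.972 × 14 × 3 × 82.857 = 76463
[tube D] = 6.00 × 10^9 copies/μL / 76463 = 7.85 × 10^4 copies/μL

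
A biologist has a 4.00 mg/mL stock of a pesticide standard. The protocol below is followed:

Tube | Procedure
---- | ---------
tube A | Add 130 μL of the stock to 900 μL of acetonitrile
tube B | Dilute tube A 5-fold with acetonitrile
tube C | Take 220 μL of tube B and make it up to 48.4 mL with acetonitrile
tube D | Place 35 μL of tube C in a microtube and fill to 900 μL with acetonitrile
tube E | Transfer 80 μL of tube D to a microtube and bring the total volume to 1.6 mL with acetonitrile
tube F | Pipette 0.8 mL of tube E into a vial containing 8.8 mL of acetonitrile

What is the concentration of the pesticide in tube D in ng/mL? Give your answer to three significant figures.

17.8 ng/mL

Step 1: 130 μL + 900 μL = 1030 μL total → factor 1030/130 = 7.9231
Step 2: 5-fold → factor 5
Step 3: 220 μL brought to 48.4 mL → factor 48400/220 = 220
Step 4: 35 μL brought to 900 μL → factor 900/35 = 25.714
Dilution factor through tube D = 7.9231 × 5 × 220 × 25.714 = 2.2411 × 10^5
[tube D] = 4.00 mg/mL / 2.2411 × 10^5 = 1.785 × 10^-5 mg/mL = 17.8 ng/mL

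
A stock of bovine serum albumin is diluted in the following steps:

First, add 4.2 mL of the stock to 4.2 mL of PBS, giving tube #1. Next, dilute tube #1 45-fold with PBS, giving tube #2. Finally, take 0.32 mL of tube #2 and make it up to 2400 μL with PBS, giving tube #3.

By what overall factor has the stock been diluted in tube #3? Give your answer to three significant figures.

Step 1: 4.2 mL + 4.2 mL = 8.4 mL total → factor 8.4/4.2 = 2
Step 2: 45-fold → factor 45
Step 3: 0.32 mL brought to 2400 μL → factor 2.4/0.32 = 7.5
Overall dilution factor = 2 × 45 × 7.5 = 675

675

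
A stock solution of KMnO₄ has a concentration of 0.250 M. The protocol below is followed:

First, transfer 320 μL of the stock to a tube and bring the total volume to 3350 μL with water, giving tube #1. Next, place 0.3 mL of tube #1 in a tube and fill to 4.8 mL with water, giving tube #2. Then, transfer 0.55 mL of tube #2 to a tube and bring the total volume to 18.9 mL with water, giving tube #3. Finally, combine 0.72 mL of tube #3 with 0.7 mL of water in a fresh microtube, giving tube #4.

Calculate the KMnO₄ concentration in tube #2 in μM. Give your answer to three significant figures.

Step 1: 320 μL brought to 3350 μL → factor 3350/320 = 10.469
Step 2: 0.3 mL brought to 4.8 mL → factor 4.8/0.3 = 16
Dilution factor through tube #2 = 10.469 × 16 = 167.5
[tube #2] = 0.250 M / 167.5 = 0.001493 M = 1.49 × 10^3 μM

1.49 × 10^3 μM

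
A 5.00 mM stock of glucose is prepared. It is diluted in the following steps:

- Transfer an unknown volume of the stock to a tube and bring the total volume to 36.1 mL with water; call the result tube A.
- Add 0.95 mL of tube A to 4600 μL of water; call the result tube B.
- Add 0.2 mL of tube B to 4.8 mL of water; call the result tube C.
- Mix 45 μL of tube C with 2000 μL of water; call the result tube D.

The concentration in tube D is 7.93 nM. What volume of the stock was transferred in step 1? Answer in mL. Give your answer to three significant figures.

0.380 mL

Step 1: v brought to 36.1 mL → factor = 36.1 mL/v
Step 2: 0.95 mL + 4600 μL = 5.55 mL total → factor 5.55/0.95 = 5.8421
Step 3: 0.2 mL + 4.8 mL = 5 mL total → factor 5/0.2 = 25
Step 4: 45 μL + 2000 μL = 2045 μL total → factor 2045/45 = 45.444
Product of known-step factors = 6637.3
Overall factor = 5.00 mM / (7.93 nM) = 6.3052 × 10^5
Step-1 factor = 6.3052 × 10^5 / 6637.3 = 94.996
v = 36.1 mL / 94.996 = 0.380 mL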